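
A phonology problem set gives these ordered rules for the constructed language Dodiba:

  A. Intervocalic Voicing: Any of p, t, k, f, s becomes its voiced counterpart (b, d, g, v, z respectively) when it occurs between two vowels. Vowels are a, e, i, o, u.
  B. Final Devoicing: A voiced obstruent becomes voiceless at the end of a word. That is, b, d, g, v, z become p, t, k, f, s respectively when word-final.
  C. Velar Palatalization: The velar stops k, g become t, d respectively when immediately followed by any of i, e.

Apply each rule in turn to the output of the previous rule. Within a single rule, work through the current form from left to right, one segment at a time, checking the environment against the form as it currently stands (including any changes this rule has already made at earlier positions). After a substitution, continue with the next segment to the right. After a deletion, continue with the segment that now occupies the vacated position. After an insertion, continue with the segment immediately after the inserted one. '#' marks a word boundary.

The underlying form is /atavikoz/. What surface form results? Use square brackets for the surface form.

A Intervocalic Voicing: [atavikoz] → [adavigoz]
B Final Devoicing: [adavigoz] → [adavigos]
C Velar Palatalization: no change — [adavigos]

[adavigos]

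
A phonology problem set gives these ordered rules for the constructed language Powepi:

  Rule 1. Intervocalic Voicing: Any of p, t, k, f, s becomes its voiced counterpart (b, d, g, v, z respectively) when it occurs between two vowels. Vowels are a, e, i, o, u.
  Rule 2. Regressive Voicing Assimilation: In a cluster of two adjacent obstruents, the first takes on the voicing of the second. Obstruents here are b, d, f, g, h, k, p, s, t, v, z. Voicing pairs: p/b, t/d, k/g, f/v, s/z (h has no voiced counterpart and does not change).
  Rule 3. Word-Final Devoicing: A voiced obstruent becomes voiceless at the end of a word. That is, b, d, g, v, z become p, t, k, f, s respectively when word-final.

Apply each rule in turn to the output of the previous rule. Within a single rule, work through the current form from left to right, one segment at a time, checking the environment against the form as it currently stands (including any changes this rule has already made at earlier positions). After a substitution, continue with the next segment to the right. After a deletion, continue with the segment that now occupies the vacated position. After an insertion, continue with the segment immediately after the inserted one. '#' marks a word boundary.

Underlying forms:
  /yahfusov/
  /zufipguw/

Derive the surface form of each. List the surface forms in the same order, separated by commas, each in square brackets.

/yahfusov/:
  Rule 1 Intervocalic Voicing: [yahfusov] → [yahfuzov]
  Rule 2 Regressive Voicing Assimilation: no change — [yahfuzov]
  Rule 3 Word-Final Devoicing: [yahfuzov] → [yahfuzof]
/zufipguw/:
  Rule 1 Intervocalic Voicing: [zufipguw] → [zuvipguw]
  Rule 2 Regressive Voicing Assimilation: [zuvipguw] → [zuvibguw]
  Rule 3 Word-Final Devoicing: no change — [zuvibguw]

[yahfuzof], [zuvibguw]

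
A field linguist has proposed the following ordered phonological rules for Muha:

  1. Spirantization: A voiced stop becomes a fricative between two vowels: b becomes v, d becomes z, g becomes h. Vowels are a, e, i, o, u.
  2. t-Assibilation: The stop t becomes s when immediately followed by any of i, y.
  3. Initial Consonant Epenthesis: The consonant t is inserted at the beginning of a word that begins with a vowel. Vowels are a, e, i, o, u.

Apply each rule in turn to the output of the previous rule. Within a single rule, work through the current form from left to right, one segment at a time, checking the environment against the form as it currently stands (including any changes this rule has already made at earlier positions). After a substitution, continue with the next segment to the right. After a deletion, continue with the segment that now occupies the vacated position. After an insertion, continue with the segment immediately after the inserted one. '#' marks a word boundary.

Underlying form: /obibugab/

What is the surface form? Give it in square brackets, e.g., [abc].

[tovivuhab]

1 Spirantization: [obibugab] → [ovivuhab]
2 t-Assibilation: no change — [ovivuhab]
3 Initial Consonant Epenthesis: [ovivuhab] → [tovivuhab]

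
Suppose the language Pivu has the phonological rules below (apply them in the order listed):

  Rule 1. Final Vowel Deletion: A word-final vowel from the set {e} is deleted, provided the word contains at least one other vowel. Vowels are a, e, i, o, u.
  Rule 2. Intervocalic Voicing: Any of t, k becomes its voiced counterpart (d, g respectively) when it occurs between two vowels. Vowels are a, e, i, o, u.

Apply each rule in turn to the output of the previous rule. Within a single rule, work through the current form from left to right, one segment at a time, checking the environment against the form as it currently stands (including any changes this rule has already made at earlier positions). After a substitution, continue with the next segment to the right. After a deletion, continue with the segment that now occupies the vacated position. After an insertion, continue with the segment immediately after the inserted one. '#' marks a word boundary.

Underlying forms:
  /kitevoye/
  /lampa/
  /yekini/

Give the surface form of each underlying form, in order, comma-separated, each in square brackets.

[kidevoy], [lampa], [yegini]

/kitevoye/:
  Rule 1 Final Vowel Deletion: [kitevoye] → [kitevoy]
  Rule 2 Intervocalic Voicing: [kitevoy] → [kidevoy]
/lampa/:
  Rule 1 Final Vowel Deletion: no change — [lampa]
  Rule 2 Intervocalic Voicing: no change — [lampa]
/yekini/:
  Rule 1 Final Vowel Deletion: no change — [yekini]
  Rule 2 Intervocalic Voicing: [yekini] → [yegini]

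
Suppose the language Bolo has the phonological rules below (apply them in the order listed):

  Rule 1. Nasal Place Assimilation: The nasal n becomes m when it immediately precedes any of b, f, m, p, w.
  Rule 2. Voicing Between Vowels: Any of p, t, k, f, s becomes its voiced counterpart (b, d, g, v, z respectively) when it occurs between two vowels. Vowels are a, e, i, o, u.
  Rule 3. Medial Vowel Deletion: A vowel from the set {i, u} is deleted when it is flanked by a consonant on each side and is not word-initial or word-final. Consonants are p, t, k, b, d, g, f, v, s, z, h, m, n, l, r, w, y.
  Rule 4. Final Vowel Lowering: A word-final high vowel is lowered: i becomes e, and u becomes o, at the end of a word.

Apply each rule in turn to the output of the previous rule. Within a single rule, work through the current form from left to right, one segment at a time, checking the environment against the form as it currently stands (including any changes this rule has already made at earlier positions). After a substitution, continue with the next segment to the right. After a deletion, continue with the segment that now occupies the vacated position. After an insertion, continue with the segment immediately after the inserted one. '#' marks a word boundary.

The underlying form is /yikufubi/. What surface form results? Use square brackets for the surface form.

Rule 1 Nasal Place Assimilation: no change — [yikufubi]
Rule 2 Voicing Between Vowels: [yikufubi] → [yiguvubi]
Rule 3 Medial Vowel Deletion: [yiguvubi] → [ygvbi]
Rule 4 Final Vowel Lowering: [ygvbi] → [ygvbe]

[ygvbe]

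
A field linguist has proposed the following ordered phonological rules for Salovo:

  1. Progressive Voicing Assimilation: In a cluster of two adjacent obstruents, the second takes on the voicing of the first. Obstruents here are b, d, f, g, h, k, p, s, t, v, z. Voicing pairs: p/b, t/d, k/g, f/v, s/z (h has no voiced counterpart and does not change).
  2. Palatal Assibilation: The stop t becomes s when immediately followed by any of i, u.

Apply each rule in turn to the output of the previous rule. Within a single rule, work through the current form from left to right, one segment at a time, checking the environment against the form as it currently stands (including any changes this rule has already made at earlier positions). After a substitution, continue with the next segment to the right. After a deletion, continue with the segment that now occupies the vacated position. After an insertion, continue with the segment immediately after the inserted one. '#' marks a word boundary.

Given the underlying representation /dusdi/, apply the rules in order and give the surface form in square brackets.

[dussi]

1 Progressive Voicing Assimilation: [dusdi] → [dusti]
2 Palatal Assibilation: [dusti] → [dussi]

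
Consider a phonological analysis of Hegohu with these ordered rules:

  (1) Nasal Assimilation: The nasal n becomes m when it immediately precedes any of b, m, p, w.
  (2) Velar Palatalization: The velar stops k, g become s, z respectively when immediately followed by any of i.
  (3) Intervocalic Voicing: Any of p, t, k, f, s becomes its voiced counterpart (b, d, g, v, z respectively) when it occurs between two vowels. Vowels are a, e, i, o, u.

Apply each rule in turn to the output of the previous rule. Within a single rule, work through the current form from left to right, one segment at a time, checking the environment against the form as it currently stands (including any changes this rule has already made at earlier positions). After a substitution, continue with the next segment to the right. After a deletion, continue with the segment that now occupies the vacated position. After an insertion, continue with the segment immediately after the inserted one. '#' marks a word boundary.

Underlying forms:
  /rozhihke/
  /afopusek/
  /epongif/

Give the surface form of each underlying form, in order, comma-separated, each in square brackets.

[rozhihke], [avobuzek], [ebonzif]

/rozhihke/:
  (1) Nasal Assimilation: no change — [rozhihke]
  (2) Velar Palatalization: no change — [rozhihke]
  (3) Intervocalic Voicing: no change — [rozhihke]
/afopusek/:
  (1) Nasal Assimilation: no change — [afopusek]
  (2) Velar Palatalization: no change — [afopusek]
  (3) Intervocalic Voicing: [afopusek] → [avobuzek]
/epongif/:
  (1) Nasal Assimilation: no change — [epongif]
  (2) Velar Palatalization: [epongif] → [eponzif]
  (3) Intervocalic Voicing: [eponzif] → [ebonzif]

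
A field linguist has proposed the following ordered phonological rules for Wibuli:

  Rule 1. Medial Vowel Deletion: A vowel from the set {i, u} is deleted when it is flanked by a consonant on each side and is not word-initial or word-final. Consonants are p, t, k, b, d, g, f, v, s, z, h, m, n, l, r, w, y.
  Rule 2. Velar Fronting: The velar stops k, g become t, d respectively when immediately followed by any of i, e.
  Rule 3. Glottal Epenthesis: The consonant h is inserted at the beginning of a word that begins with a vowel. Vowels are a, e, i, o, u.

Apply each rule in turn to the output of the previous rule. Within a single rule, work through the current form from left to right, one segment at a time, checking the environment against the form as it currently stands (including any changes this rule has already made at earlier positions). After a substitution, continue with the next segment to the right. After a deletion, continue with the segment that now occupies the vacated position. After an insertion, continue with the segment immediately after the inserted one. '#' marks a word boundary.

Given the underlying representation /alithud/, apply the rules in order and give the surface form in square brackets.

[halthd]

Rule 1 Medial Vowel Deletion: [alithud] → [althd]
Rule 2 Velar Fronting: no change — [althd]
Rule 3 Glottal Epenthesis: [althd] → [halthd]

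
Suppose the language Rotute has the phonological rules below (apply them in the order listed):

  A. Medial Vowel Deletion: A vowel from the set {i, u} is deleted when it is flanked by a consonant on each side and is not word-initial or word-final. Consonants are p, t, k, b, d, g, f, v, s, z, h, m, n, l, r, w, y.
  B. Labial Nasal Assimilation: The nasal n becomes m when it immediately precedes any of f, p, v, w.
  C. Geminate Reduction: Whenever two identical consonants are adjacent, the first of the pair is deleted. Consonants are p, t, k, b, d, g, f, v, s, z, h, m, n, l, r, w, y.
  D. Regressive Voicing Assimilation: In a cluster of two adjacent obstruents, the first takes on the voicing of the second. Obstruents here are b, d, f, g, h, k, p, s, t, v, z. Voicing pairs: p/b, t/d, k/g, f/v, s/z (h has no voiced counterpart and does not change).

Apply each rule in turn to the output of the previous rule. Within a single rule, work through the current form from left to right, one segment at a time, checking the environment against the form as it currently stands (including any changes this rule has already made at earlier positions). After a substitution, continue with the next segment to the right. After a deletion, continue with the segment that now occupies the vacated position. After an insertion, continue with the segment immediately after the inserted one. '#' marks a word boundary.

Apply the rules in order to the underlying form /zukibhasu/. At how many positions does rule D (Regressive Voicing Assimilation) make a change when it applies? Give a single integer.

3

A Medial Vowel Deletion: [zukibhasu] → [zkbhasu]
B Labial Nasal Assimilation: no change — [zkbhasu]
C Geminate Reduction: no change — [zkbhasu]
D Regressive Voicing Assimilation: [zkbhasu] → [sgphasu]
Rule D changed 3 position(s).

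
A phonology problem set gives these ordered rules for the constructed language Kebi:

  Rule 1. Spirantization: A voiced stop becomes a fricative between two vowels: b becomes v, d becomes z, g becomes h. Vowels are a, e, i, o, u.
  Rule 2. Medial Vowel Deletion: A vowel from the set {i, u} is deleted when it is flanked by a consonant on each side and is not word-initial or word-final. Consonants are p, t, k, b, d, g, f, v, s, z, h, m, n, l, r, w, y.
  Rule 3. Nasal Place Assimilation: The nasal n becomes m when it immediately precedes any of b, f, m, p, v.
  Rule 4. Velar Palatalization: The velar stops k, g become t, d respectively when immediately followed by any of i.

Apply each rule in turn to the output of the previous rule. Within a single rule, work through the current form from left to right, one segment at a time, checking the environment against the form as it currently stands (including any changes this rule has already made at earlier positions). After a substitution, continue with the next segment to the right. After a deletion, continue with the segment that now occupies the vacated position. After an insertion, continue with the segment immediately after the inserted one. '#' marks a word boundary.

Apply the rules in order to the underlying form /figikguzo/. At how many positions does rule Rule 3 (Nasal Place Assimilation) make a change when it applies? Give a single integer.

Rule 1 Spirantization: [figikguzo] → [fihikguzo]
Rule 2 Medial Vowel Deletion: [fihikguzo] → [fhkgzo]
Rule 3 Nasal Place Assimilation: no change — [fhkgzo]
Rule 4 Velar Palatalization: no change — [fhkgzo]
Rule Rule 3 changed 0 position(s).

0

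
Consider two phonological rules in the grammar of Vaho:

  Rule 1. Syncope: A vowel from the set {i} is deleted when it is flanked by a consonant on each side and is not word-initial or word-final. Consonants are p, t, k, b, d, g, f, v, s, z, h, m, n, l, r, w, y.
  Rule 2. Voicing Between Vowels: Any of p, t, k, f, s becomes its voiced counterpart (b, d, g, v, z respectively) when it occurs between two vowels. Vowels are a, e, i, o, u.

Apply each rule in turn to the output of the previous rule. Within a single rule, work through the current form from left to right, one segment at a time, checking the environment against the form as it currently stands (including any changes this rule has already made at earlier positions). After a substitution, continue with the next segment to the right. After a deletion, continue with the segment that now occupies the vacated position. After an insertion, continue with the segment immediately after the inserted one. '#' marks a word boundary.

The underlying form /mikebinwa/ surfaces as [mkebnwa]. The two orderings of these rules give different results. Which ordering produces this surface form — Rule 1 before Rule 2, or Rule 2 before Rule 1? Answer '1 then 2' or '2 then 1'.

1 then 2

Order 1 then 2:
  1 Syncope: [mikebinwa] → [mkebnwa]
  2 Voicing Between Vowels: no change — [mkebnwa]
  result: [mkebnwa]
Order 2 then 1:
  2 Voicing Between Vowels: [mikebinwa] → [migebinwa]
  1 Syncope: [migebinwa] → [mgebnwa]
  result: [mgebnwa]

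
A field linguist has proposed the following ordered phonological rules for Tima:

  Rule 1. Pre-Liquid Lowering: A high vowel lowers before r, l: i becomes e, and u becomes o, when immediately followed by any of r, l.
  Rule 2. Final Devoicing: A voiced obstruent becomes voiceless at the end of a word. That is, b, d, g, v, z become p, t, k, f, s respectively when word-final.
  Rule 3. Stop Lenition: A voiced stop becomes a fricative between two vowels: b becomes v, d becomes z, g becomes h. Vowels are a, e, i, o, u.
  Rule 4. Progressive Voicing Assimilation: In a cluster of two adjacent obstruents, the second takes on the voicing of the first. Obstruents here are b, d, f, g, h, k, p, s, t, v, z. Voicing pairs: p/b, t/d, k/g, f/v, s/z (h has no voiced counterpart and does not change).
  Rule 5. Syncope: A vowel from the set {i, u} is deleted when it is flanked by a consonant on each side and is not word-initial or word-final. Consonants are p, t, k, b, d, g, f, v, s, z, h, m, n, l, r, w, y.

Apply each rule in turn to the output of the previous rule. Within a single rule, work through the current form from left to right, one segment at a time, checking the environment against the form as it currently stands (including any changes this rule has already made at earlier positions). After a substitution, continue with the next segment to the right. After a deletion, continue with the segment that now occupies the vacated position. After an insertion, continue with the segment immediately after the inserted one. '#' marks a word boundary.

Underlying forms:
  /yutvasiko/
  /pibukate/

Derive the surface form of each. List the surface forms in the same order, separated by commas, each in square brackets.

/yutvasiko/:
  Rule 1 Pre-Liquid Lowering: no change — [yutvasiko]
  Rule 2 Final Devoicing: no change — [yutvasiko]
  Rule 3 Stop Lenition: no change — [yutvasiko]
  Rule 4 Progressive Voicing Assimilation: [yutvasiko] → [yutfasiko]
  Rule 5 Syncope: [yutfasiko] → [ytfasko]
/pibukate/:
  Rule 1 Pre-Liquid Lowering: no change — [pibukate]
  Rule 2 Final Devoicing: no change — [pibukate]
  Rule 3 Stop Lenition: [pibukate] → [pivukate]
  Rule 4 Progressive Voicing Assimilation: no change — [pivukate]
  Rule 5 Syncope: [pivukate] → [pvkate]

[ytfasko], [pvkate]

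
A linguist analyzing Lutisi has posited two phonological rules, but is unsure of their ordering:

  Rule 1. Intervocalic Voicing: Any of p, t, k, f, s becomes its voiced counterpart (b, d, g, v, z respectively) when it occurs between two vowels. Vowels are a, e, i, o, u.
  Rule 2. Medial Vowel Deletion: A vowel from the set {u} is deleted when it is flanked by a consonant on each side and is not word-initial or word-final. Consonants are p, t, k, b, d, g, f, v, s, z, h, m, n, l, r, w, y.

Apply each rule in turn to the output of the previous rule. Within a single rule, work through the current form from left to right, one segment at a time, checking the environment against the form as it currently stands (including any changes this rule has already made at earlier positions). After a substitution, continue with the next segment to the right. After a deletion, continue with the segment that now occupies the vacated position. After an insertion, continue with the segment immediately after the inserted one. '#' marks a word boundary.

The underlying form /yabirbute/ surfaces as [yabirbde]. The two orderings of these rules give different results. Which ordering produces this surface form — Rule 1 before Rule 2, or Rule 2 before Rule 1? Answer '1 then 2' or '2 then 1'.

Order 1 then 2:
  1 Intervocalic Voicing: [yabirbute] → [yabirbude]
  2 Medial Vowel Deletion: [yabirbude] → [yabirbde]
  result: [yabirbde]
Order 2 then 1:
  2 Medial Vowel Deletion: [yabirbute] → [yabirbte]
  1 Intervocalic Voicing: no change — [yabirbte]
  result: [yabirbte]

1 then 2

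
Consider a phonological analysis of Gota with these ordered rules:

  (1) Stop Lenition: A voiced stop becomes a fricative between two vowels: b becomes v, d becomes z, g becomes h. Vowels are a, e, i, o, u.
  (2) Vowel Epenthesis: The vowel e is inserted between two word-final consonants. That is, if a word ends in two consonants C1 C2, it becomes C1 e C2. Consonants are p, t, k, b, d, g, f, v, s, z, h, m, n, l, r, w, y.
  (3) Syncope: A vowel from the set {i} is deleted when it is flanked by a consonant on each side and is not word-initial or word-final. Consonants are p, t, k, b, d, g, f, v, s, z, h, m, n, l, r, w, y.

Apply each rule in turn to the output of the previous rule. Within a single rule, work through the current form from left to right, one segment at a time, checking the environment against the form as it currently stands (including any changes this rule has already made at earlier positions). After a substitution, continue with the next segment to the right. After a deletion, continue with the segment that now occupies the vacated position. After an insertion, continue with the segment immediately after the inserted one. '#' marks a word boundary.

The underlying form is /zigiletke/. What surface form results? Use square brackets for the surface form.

[zhletke]

(1) Stop Lenition: [zigiletke] → [zihiletke]
(2) Vowel Epenthesis: no change — [zihiletke]
(3) Syncope: [zihiletke] → [zhletke]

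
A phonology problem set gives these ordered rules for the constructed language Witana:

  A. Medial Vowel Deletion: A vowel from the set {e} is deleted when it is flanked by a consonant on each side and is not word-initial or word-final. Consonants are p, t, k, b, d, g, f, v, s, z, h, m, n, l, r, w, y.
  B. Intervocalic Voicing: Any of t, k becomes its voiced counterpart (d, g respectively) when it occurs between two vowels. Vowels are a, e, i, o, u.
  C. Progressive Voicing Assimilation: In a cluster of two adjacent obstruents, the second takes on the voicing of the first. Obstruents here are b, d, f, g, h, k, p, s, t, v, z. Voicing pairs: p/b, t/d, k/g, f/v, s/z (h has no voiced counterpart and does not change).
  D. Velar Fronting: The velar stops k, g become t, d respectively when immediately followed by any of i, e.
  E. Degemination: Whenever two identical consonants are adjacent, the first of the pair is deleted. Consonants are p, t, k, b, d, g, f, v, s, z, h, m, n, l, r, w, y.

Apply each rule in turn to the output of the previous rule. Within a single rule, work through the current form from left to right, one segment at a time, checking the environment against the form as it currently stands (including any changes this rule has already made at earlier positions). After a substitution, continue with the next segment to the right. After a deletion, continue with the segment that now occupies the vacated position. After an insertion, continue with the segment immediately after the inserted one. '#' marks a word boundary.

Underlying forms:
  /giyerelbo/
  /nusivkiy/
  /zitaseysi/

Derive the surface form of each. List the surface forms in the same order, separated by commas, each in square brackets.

[diyrlbo], [nusivdiy], [zidasysi]

/giyerelbo/:
  A Medial Vowel Deletion: [giyerelbo] → [giyrlbo]
  B Intervocalic Voicing: no change — [giyrlbo]
  C Progressive Voicing Assimilation: no change — [giyrlbo]
  D Velar Fronting: [giyrlbo] → [diyrlbo]
  E Degemination: no change — [diyrlbo]
/nusivkiy/:
  A Medial Vowel Deletion: no change — [nusivkiy]
  B Intervocalic Voicing: no change — [nusivkiy]
  C Progressive Voicing Assimilation: [nusivkiy] → [nusivgiy]
  D Velar Fronting: [nusivgiy] → [nusivdiy]
  E Degemination: no change — [nusivdiy]
/zitaseysi/:
  A Medial Vowel Deletion: [zitaseysi] → [zitasysi]
  B Intervocalic Voicing: [zitasysi] → [zidasysi]
  C Progressive Voicing Assimilation: no change — [zidasysi]
  D Velar Fronting: no change — [zidasysi]
  E Degemination: no change — [zidasysi]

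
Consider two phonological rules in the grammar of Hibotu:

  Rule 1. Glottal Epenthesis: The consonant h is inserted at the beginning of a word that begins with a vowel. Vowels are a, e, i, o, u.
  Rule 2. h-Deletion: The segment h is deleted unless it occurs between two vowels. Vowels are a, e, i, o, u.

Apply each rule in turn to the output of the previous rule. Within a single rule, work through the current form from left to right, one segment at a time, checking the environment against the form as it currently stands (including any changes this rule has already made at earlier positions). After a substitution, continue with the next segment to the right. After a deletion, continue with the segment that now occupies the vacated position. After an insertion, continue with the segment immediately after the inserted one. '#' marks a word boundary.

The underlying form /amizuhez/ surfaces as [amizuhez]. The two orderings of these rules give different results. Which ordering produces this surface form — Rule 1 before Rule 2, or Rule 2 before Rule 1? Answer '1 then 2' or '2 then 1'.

Order 1 then 2:
  1 Glottal Epenthesis: [amizuhez] → [hamizuhez]
  2 h-Deletion: [hamizuhez] → [amizuhez]
  result: [amizuhez]
Order 2 then 1:
  2 h-Deletion: no change — [amizuhez]
  1 Glottal Epenthesis: [amizuhez] → [hamizuhez]
  result: [hamizuhez]

1 then 2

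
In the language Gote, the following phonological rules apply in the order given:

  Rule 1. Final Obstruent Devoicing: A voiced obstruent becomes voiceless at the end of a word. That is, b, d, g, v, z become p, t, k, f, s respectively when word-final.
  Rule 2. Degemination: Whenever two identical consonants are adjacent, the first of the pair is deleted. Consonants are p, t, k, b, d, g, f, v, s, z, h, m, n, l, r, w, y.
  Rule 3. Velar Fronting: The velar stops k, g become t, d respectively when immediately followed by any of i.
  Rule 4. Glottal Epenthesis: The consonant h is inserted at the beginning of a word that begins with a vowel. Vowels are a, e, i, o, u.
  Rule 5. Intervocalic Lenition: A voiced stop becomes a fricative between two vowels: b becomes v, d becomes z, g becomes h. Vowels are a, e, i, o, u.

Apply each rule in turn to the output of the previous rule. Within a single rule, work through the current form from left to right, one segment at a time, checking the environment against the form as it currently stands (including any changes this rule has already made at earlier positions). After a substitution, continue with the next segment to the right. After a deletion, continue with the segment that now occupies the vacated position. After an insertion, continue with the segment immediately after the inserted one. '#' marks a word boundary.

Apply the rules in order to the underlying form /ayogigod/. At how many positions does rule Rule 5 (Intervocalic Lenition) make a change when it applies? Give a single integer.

2

Rule 1 Final Obstruent Devoicing: [ayogigod] → [ayogigot]
Rule 2 Degemination: no change — [ayogigot]
Rule 3 Velar Fronting: [ayogigot] → [ayodigot]
Rule 4 Glottal Epenthesis: [ayodigot] → [hayodigot]
Rule 5 Intervocalic Lenition: [hayodigot] → [hayozihot]
Rule Rule 5 changed 2 position(s).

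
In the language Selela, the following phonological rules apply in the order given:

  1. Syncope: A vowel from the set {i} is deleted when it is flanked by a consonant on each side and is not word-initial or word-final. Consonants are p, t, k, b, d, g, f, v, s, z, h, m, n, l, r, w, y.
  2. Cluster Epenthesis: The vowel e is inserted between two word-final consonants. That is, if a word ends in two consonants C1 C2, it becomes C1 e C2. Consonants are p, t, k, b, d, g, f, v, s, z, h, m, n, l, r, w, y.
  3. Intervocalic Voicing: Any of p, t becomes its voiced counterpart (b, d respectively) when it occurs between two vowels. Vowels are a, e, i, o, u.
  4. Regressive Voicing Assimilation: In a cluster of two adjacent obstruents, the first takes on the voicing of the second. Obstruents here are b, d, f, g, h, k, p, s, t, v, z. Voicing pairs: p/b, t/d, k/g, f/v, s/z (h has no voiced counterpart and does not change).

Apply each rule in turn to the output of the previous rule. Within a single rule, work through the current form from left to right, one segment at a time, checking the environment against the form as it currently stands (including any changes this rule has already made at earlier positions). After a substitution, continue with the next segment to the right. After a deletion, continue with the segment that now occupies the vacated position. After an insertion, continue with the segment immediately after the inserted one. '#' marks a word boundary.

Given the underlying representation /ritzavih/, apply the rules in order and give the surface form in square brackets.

1 Syncope: [ritzavih] → [rtzavh]
2 Cluster Epenthesis: [rtzavh] → [rtzaveh]
3 Intervocalic Voicing: no change — [rtzaveh]
4 Regressive Voicing Assimilation: [rtzaveh] → [rdzaveh]

[rdzaveh]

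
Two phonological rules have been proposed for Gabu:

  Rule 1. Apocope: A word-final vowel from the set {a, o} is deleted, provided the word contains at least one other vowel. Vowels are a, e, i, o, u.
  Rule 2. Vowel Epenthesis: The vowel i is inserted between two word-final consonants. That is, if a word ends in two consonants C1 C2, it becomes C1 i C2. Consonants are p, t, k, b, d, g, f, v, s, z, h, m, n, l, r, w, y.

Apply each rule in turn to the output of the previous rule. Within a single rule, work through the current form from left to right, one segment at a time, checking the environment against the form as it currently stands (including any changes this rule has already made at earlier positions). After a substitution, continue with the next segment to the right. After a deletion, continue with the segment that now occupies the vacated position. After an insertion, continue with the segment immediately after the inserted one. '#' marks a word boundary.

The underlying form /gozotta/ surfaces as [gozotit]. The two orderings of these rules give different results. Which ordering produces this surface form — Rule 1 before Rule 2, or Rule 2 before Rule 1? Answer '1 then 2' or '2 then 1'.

1 then 2

Order 1 then 2:
  1 Apocope: [gozotta] → [gozott]
  2 Vowel Epenthesis: [gozott] → [gozotit]
  result: [gozotit]
Order 2 then 1:
  2 Vowel Epenthesis: no change — [gozotta]
  1 Apocope: [gozotta] → [gozott]
  result: [gozott]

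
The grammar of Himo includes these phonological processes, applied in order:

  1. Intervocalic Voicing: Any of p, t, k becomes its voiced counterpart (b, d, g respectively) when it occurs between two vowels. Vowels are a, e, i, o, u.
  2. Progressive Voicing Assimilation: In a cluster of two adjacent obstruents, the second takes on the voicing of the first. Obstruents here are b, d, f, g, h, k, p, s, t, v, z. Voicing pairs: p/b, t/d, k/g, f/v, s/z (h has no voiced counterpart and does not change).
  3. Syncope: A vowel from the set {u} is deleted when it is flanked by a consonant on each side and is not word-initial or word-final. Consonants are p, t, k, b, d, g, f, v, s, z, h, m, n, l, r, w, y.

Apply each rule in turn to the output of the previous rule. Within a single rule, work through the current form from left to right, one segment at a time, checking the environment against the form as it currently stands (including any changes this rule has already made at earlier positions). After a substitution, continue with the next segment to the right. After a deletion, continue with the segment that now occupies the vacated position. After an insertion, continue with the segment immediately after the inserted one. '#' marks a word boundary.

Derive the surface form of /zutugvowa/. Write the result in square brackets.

[zdgvowa]

1 Intervocalic Voicing: [zutugvowa] → [zudugvowa]
2 Progressive Voicing Assimilation: no change — [zudugvowa]
3 Syncope: [zudugvowa] → [zdgvowa]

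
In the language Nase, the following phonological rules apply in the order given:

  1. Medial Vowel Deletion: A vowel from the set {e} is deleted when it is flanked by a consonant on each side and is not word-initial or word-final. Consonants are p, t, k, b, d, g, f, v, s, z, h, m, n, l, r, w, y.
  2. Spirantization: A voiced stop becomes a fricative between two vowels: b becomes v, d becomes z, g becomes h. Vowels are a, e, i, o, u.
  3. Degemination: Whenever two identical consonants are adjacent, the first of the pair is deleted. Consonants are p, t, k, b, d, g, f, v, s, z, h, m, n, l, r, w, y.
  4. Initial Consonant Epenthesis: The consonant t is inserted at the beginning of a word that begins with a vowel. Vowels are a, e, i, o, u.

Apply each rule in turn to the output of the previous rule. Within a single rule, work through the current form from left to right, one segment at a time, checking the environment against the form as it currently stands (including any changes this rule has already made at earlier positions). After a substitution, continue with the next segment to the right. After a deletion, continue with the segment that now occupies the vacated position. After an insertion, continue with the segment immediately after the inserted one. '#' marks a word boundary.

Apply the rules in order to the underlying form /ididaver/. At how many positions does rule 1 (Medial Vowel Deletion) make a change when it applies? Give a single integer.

1

1 Medial Vowel Deletion: [ididaver] → [ididavr]
2 Spirantization: [ididavr] → [izizavr]
3 Degemination: no change — [izizavr]
4 Initial Consonant Epenthesis: [izizavr] → [tizizavr]
Rule 1 changed 1 position(s).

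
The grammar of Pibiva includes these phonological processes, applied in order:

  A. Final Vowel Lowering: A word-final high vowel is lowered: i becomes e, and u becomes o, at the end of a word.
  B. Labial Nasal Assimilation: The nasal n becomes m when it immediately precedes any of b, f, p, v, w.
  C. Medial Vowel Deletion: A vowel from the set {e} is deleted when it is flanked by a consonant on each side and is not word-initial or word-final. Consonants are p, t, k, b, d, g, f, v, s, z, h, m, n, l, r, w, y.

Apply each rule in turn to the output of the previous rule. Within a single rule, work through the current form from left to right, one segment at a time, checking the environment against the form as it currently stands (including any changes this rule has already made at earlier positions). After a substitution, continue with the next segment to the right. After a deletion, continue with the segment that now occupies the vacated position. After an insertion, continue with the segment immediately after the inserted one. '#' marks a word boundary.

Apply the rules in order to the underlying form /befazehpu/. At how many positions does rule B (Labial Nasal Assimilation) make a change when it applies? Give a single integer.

A Final Vowel Lowering: [befazehpu] → [befazehpo]
B Labial Nasal Assimilation: no change — [befazehpo]
C Medial Vowel Deletion: [befazehpo] → [bfazhpo]
Rule B changed 0 position(s).

0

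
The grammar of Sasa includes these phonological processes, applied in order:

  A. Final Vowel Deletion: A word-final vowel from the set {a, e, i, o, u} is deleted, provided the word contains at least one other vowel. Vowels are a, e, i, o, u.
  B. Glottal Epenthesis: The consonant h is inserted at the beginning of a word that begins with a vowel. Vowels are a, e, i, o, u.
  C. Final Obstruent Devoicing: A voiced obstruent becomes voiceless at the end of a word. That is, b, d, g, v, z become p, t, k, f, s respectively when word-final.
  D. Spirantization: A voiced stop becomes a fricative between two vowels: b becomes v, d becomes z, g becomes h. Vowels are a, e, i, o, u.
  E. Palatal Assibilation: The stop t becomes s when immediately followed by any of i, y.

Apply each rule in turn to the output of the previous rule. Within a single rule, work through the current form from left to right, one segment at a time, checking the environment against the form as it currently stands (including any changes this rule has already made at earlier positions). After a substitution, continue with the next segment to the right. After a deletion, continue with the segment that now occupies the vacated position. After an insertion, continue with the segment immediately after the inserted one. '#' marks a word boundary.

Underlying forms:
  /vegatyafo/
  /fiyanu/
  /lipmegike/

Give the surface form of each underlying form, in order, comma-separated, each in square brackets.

/vegatyafo/:
  A Final Vowel Deletion: [vegatyafo] → [vegatyaf]
  B Glottal Epenthesis: no change — [vegatyaf]
  C Final Obstruent Devoicing: no change — [vegatyaf]
  D Spirantization: [vegatyaf] → [vehatyaf]
  E Palatal Assibilation: [vehatyaf] → [vehasyaf]
/fiyanu/:
  A Final Vowel Deletion: [fiyanu] → [fiyan]
  B Glottal Epenthesis: no change — [fiyan]
  C Final Obstruent Devoicing: no change — [fiyan]
  D Spirantization: no change — [fiyan]
  E Palatal Assibilation: no change — [fiyan]
/lipmegike/:
  A Final Vowel Deletion: [lipmegike] → [lipmegik]
  B Glottal Epenthesis: no change — [lipmegik]
  C Final Obstruent Devoicing: no change — [lipmegik]
  D Spirantization: [lipmegik] → [lipmehik]
  E Palatal Assibilation: no change — [lipmehik]

[vehasyaf], [fiyan], [lipmehik]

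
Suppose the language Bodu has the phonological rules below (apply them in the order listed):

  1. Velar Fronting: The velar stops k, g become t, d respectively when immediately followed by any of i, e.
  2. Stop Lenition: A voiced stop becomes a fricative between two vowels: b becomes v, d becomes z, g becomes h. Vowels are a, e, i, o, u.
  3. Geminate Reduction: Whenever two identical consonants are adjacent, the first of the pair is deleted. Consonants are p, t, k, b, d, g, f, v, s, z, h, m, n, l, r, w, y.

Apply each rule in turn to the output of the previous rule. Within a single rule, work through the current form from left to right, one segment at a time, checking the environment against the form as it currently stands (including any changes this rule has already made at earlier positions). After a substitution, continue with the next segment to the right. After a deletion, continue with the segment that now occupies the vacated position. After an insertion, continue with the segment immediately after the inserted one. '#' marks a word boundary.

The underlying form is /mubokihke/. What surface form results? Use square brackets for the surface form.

1 Velar Fronting: [mubokihke] → [mubotihte]
2 Stop Lenition: [mubotihte] → [muvotihte]
3 Geminate Reduction: no change — [muvotihte]

[muvotihte]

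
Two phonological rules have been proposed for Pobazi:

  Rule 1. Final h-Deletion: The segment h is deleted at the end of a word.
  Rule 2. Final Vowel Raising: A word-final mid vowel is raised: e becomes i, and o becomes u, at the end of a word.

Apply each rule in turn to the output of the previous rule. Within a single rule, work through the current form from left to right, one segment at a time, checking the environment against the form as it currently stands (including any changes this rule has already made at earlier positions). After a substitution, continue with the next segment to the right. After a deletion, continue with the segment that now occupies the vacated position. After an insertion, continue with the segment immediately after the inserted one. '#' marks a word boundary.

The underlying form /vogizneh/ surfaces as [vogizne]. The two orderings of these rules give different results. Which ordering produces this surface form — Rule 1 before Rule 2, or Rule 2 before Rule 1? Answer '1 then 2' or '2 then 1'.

Order 1 then 2:
  1 Final h-Deletion: [vogizneh] → [vogizne]
  2 Final Vowel Raising: [vogizne] → [vogizni]
  result: [vogizni]
Order 2 then 1:
  2 Final Vowel Raising: no change — [vogizneh]
  1 Final h-Deletion: [vogizneh] → [vogizne]
  result: [vogizne]

2 then 1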